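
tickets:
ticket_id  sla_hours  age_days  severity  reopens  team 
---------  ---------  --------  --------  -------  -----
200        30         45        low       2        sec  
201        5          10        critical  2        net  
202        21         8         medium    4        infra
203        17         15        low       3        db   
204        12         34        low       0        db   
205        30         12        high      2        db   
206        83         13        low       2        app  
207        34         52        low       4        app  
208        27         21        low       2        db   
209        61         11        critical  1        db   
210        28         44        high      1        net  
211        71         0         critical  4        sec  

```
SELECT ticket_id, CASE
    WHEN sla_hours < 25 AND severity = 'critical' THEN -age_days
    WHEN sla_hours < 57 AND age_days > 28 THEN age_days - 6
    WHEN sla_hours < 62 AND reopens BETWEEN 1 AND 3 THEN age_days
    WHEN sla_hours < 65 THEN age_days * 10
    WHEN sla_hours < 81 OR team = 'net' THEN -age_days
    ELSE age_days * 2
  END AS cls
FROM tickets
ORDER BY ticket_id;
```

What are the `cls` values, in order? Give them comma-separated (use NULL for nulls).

ticket_id=200: sla_hours < 57 AND age_days > 28 → 39
ticket_id=201: sla_hours < 25 AND severity = 'critical' → -10
ticket_id=202: sla_hours < 65 → 80
ticket_id=203: sla_hours < 62 AND reopens BETWEEN 1 AND 3 → 15
ticket_id=204: sla_hours < 57 AND age_days > 28 → 28
ticket_id=205: sla_hours < 62 AND reopens BETWEEN 1 AND 3 → 12
ticket_id=206: ELSE → 26
ticket_id=207: sla_hours < 57 AND age_days > 28 → 46
ticket_id=208: sla_hours < 62 AND reopens BETWEEN 1 AND 3 → 21
ticket_id=209: sla_hours < 62 AND reopens BETWEEN 1 AND 3 → 11
ticket_id=210: sla_hours < 57 AND age_days > 28 → 38
ticket_id=211: sla_hours < 81 OR team = 'net' → 0

39, -10, 80, 15, 28, 12, 26, 46, 21, 11, 38, 0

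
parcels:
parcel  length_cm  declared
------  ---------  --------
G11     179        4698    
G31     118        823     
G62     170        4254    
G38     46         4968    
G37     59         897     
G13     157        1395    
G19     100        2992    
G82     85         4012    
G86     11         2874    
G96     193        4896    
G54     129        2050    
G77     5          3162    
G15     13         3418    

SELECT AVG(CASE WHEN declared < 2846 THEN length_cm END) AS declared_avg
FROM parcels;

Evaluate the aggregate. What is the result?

parcel=G11: ✗
parcel=G31: ✓ → 118
parcel=G62: ✗
parcel=G38: ✗
parcel=G37: ✓ → 59
parcel=G13: ✓ → 157
parcel=G19: ✗
parcel=G82: ✗
parcel=G86: ✗
parcel=G96: ✗
parcel=G54: ✓ → 129
parcel=G77: ✗
parcel=G15: ✗
declared_avg = (118 + 59 + 157 + 129) / 4 = 115.75

115.75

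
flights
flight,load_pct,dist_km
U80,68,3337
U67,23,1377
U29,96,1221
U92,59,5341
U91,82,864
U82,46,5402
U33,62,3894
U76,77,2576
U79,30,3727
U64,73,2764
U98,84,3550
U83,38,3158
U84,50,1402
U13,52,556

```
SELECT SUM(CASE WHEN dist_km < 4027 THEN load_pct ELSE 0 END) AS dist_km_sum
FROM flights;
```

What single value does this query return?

735

flight=U80: ✓ → 68
flight=U67: ✓ → 23
flight=U29: ✓ → 96
flight=U92: ✗
flight=U91: ✓ → 82
flight=U82: ✗
flight=U33: ✓ → 62
flight=U76: ✓ → 77
flight=U79: ✓ → 30
flight=U64: ✓ → 73
flight=U98: ✓ → 84
flight=U83: ✓ → 38
flight=U84: ✓ → 50
flight=U13: ✓ → 52
dist_km_sum = 68 + 23 + 96 + 82 + 62 + 77 + 30 + 73 + 84 + 38 + 50 + 52 = 735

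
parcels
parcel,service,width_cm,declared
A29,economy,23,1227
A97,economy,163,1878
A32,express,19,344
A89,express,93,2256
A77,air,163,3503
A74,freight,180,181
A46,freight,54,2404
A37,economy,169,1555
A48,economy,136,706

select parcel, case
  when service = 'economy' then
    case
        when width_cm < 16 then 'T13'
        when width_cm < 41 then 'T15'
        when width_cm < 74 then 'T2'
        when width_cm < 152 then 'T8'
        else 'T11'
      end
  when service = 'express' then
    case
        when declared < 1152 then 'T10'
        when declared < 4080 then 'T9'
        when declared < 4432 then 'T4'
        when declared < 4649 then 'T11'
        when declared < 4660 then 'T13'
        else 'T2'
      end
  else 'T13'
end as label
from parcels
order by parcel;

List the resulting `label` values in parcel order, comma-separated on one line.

T15, T10, T11, T13, T8, T13, T13, T9, T11

parcel=A29: service='economy' → inner[width_cm < 41] → T15
parcel=A32: service='express' → inner[declared < 1152] → T10
parcel=A37: service='economy' → inner[ELSE] → T11
parcel=A46: service='freight' → outer ELSE → T13
parcel=A48: service='economy' → inner[width_cm < 152] → T8
parcel=A74: service='freight' → outer ELSE → T13
parcel=A77: service='air' → outer ELSE → T13
parcel=A89: service='express' → inner[declared < 4080] → T9
parcel=A97: service='economy' → inner[ELSE] → T11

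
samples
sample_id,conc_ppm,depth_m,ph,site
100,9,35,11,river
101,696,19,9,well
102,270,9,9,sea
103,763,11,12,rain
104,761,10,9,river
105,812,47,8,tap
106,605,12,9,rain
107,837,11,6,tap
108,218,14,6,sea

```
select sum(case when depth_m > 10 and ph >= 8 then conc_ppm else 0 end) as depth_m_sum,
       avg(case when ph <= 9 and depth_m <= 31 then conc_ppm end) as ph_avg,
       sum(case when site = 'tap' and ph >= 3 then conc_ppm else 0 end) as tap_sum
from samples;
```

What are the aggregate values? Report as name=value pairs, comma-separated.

[depth_m_sum: depth_m > 10 and ph >= 8]
sample_id=100: ✓ → 9
sample_id=101: ✓ → 696
sample_id=102: ✗
sample_id=103: ✓ → 763
sample_id=104: ✗
sample_id=105: ✓ → 812
sample_id=106: ✓ → 605
sample_id=107: ✗
sample_id=108: ✗
depth_m_sum = 9 + 696 + 763 + 812 + 605 = 2885
—
[ph_avg: ph <= 9 and depth_m <= 31]
sample_id=100: ✗
sample_id=101: ✓ → 696
sample_id=102: ✓ → 270
sample_id=103: ✗
sample_id=104: ✓ → 761
sample_id=105: ✗
sample_id=106: ✓ → 605
sample_id=107: ✓ → 837
sample_id=108: ✓ → 218
ph_avg = (696 + 270 + 761 + 605 + 837 + 218) / 6 = 564.5
—
[tap_sum: site = 'tap' and ph >= 3]
sample_id=100: ✗
sample_id=101: ✗
sample_id=102: ✗
sample_id=103: ✗
sample_id=104: ✗
sample_id=105: ✓ → 812
sample_id=106: ✗
sample_id=107: ✓ → 837
sample_id=108: ✗
tap_sum = 812 + 837 = 1649

depth_m_sum=2885, ph_avg=564.5, tap_sum=1649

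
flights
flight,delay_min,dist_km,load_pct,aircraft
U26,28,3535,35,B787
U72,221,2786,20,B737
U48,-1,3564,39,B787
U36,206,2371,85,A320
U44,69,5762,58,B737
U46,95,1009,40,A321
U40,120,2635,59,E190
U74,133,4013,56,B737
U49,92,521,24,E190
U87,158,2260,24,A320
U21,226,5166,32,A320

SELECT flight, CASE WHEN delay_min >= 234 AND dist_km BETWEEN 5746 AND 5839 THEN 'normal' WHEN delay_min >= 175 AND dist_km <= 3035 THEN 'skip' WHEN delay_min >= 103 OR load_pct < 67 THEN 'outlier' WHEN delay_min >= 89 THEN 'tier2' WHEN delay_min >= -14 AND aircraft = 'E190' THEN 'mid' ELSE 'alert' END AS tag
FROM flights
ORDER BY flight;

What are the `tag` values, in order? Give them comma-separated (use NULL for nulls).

flight=U21: delay_min >= 103 OR load_pct < 67 → outlier
flight=U26: delay_min >= 103 OR load_pct < 67 → outlier
flight=U36: delay_min >= 175 AND dist_km <= 3035 → skip
flight=U40: delay_min >= 103 OR load_pct < 67 → outlier
flight=U44: delay_min >= 103 OR load_pct < 67 → outlier
flight=U46: delay_min >= 103 OR load_pct < 67 → outlier
flight=U48: delay_min >= 103 OR load_pct < 67 → outlier
flight=U49: delay_min >= 103 OR load_pct < 67 → outlier
flight=U72: delay_min >= 175 AND dist_km <= 3035 → skip
flight=U74: delay_min >= 103 OR load_pct < 67 → outlier
flight=U87: delay_min >= 103 OR load_pct < 67 → outlier

outlier, outlier, skip, outlier, outlier, outlier, outlier, outlier, skip, outlier, outlier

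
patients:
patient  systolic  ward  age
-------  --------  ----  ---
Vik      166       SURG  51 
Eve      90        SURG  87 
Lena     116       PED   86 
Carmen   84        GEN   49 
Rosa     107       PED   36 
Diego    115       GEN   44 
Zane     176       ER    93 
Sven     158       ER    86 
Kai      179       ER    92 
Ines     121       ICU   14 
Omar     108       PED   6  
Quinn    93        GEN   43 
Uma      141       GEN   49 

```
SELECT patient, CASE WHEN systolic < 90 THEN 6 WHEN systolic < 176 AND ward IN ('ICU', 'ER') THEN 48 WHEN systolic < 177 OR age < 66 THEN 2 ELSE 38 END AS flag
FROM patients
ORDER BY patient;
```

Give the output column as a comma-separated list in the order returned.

patient=Carmen: systolic < 90 → 6
patient=Diego: systolic < 177 OR age < 66 → 2
patient=Eve: systolic < 177 OR age < 66 → 2
patient=Ines: systolic < 176 AND ward IN ('ICU', 'ER') → 48
patient=Kai: ELSE → 38
patient=Lena: systolic < 177 OR age < 66 → 2
patient=Omar: systolic < 177 OR age < 66 → 2
patient=Quinn: systolic < 177 OR age < 66 → 2
patient=Rosa: systolic < 177 OR age < 66 → 2
patient=Sven: systolic < 176 AND ward IN ('ICU', 'ER') → 48
patient=Uma: systolic < 177 OR age < 66 → 2
patient=Vik: systolic < 177 OR age < 66 → 2
patient=Zane: systolic < 177 OR age < 66 → 2

6, 2, 2, 48, 38, 2, 2, 2, 2, 48, 2, 2, 2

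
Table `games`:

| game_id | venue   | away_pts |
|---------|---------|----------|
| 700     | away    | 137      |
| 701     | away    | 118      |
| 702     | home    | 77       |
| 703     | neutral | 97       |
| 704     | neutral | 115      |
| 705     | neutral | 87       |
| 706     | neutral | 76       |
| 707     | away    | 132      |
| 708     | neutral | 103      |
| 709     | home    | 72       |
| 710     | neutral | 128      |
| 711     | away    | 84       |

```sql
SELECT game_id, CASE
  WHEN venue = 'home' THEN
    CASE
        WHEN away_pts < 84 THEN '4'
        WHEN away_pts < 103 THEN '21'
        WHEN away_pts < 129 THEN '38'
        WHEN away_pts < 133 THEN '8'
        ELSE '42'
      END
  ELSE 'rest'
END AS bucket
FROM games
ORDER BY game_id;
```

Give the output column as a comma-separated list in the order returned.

rest, rest, 4, rest, rest, rest, rest, rest, rest, 4, rest, rest

game_id=700: venue='away' → outer ELSE → rest
game_id=701: venue='away' → outer ELSE → rest
game_id=702: venue='home' → inner[away_pts < 84] → 4
game_id=703: venue='neutral' → outer ELSE → rest
game_id=704: venue='neutral' → outer ELSE → rest
game_id=705: venue='neutral' → outer ELSE → rest
game_id=706: venue='neutral' → outer ELSE → rest
game_id=707: venue='away' → outer ELSE → rest
game_id=708: venue='neutral' → outer ELSE → rest
game_id=709: venue='home' → inner[away_pts < 84] → 4
game_id=710: venue='neutral' → outer ELSE → rest
game_id=711: venue='away' → outer ELSE → rest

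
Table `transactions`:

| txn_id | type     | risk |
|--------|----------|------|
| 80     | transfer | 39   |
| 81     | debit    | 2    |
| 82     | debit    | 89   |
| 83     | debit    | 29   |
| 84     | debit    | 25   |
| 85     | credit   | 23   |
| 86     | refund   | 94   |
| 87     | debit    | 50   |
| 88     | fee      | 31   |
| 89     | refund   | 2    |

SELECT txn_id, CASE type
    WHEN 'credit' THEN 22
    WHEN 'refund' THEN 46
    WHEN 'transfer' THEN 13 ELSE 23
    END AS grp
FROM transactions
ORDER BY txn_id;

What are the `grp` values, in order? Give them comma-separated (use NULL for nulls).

txn_id=80: type='transfer' → 13
txn_id=81: ELSE → 23
txn_id=82: ELSE → 23
txn_id=83: ELSE → 23
txn_id=84: ELSE → 23
txn_id=85: type='credit' → 22
txn_id=86: type='refund' → 46
txn_id=87: ELSE → 23
txn_id=88: ELSE → 23
txn_id=89: type='refund' → 46

13, 23, 23, 23, 23, 22, 46, 23, 23, 46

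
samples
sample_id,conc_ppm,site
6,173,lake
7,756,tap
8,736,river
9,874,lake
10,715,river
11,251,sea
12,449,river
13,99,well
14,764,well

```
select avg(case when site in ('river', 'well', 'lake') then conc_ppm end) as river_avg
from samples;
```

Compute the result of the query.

sample_id=6: ✓ → 173
sample_id=7: ✗
sample_id=8: ✓ → 736
sample_id=9: ✓ → 874
sample_id=10: ✓ → 715
sample_id=11: ✗
sample_id=12: ✓ → 449
sample_id=13: ✓ → 99
sample_id=14: ✓ → 764
river_avg = (173 + 736 + 874 + 715 + 449 + 99 + 764) / 7 = 544.2857142857

544.2857142857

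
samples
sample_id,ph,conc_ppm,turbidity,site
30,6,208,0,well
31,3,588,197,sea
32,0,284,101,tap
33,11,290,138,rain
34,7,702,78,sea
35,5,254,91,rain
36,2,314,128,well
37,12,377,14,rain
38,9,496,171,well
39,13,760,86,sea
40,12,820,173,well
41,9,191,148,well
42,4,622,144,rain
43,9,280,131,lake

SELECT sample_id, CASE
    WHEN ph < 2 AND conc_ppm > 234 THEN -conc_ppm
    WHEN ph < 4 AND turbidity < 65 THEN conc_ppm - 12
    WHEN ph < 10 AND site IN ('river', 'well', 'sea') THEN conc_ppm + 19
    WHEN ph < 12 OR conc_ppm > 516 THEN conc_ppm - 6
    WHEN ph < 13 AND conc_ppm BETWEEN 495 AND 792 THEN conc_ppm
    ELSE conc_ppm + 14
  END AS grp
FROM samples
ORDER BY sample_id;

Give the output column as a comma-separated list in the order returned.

sample_id=30: ph < 10 AND site IN ('river', 'well', 'sea') → 227
sample_id=31: ph < 10 AND site IN ('river', 'well', 'sea') → 607
sample_id=32: ph < 2 AND conc_ppm > 234 → -284
sample_id=33: ph < 12 OR conc_ppm > 516 → 284
sample_id=34: ph < 10 AND site IN ('river', 'well', 'sea') → 721
sample_id=35: ph < 12 OR conc_ppm > 516 → 248
sample_id=36: ph < 10 AND site IN ('river', 'well', 'sea') → 333
sample_id=37: ELSE → 391
sample_id=38: ph < 10 AND site IN ('river', 'well', 'sea') → 515
sample_id=39: ph < 12 OR conc_ppm > 516 → 754
sample_id=40: ph < 12 OR conc_ppm > 516 → 814
sample_id=41: ph < 10 AND site IN ('river', 'well', 'sea') → 210
sample_id=42: ph < 12 OR conc_ppm > 516 → 616
sample_id=43: ph < 12 OR conc_ppm > 516 → 274

227, 607, -284, 284, 721, 248, 333, 391, 515, 754, 814, 210, 616, 274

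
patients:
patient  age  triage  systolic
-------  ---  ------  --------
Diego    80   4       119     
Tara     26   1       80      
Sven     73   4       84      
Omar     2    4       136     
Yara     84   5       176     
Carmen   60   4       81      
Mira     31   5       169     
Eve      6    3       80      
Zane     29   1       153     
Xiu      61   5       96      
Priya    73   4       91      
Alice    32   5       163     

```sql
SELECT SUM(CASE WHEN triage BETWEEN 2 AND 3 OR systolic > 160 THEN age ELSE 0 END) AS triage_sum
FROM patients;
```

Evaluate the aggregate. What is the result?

patient=Diego: ✗
patient=Tara: ✗
patient=Sven: ✗
patient=Omar: ✗
patient=Yara: ✓ → 84
patient=Carmen: ✗
patient=Mira: ✓ → 31
patient=Eve: ✓ → 6
patient=Zane: ✗
patient=Xiu: ✗
patient=Priya: ✗
patient=Alice: ✓ → 32
triage_sum = 84 + 31 + 6 + 32 = 153

153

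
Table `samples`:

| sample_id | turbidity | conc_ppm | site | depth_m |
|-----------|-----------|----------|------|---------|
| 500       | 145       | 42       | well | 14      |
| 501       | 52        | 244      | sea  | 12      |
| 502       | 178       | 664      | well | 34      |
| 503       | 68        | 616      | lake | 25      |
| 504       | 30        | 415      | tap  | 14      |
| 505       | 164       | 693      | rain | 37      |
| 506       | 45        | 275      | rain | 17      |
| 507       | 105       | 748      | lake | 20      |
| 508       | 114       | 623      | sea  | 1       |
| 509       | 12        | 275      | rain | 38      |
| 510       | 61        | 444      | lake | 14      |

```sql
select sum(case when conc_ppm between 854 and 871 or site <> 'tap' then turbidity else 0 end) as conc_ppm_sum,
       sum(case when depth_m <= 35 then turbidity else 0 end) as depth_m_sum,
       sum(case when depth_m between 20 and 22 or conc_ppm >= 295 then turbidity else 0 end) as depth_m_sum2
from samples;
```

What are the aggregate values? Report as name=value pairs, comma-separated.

conc_ppm_sum=944, depth_m_sum=798, depth_m_sum2=720

[conc_ppm_sum: conc_ppm between 854 and 871 or site <> 'tap']
sample_id=500: ✓ → 145
sample_id=501: ✓ → 52
sample_id=502: ✓ → 178
sample_id=503: ✓ → 68
sample_id=504: ✗
sample_id=505: ✓ → 164
sample_id=506: ✓ → 45
sample_id=507: ✓ → 105
sample_id=508: ✓ → 114
sample_id=509: ✓ → 12
sample_id=510: ✓ → 61
conc_ppm_sum = 145 + 52 + 178 + 68 + 164 + 45 + 105 + 114 + 12 + 61 = 944
—
[depth_m_sum: depth_m <= 35]
sample_id=500: ✓ → 145
sample_id=501: ✓ → 52
sample_id=502: ✓ → 178
sample_id=503: ✓ → 68
sample_id=504: ✓ → 30
sample_id=505: ✗
sample_id=506: ✓ → 45
sample_id=507: ✓ → 105
sample_id=508: ✓ → 114
sample_id=509: ✗
sample_id=510: ✓ → 61
depth_m_sum = 145 + 52 + 178 + 68 + 30 + 45 + 105 + 114 + 61 = 798
—
[depth_m_sum2: depth_m between 20 and 22 or conc_ppm >= 295]
sample_id=500: ✗
sample_id=501: ✗
sample_id=502: ✓ → 178
sample_id=503: ✓ → 68
sample_id=504: ✓ → 30
sample_id=505: ✓ → 164
sample_id=506: ✗
sample_id=507: ✓ → 105
sample_id=508: ✓ → 114
sample_id=509: ✗
sample_id=510: ✓ → 61
depth_m_sum2 = 178 + 68 + 30 + 164 + 105 + 114 + 61 = 720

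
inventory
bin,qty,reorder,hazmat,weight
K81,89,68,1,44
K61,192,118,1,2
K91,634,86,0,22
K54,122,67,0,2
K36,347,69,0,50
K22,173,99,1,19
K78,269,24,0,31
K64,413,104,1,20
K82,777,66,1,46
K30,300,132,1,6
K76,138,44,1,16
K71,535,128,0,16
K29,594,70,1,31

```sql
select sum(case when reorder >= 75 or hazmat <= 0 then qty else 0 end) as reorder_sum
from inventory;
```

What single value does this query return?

bin=K81: ✗
bin=K61: ✓ → 192
bin=K91: ✓ → 634
bin=K54: ✓ → 122
bin=K36: ✓ → 347
bin=K22: ✓ → 173
bin=K78: ✓ → 269
bin=K64: ✓ → 413
bin=K82: ✗
bin=K30: ✓ → 300
bin=K76: ✗
bin=K71: ✓ → 535
bin=K29: ✗
reorder_sum = 192 + 634 + 122 + 347 + 173 + 269 + 413 + 300 + 535 = 2985

2985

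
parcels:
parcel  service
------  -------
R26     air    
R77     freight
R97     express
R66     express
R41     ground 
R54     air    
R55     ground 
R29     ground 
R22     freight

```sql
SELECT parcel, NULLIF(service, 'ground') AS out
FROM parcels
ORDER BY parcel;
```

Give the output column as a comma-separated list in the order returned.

freight, air, NULL, NULL, air, NULL, express, freight, express

parcel=R22: service=freight vs ground: differ → freight
parcel=R26: service=air vs ground: differ → air
parcel=R29: service=ground vs ground: equal → NULL
parcel=R41: service=ground vs ground: equal → NULL
parcel=R54: service=air vs ground: differ → air
parcel=R55: service=ground vs ground: equal → NULL
parcel=R66: service=express vs ground: differ → express
parcel=R77: service=freight vs ground: differ → freight
parcel=R97: service=express vs ground: differ → express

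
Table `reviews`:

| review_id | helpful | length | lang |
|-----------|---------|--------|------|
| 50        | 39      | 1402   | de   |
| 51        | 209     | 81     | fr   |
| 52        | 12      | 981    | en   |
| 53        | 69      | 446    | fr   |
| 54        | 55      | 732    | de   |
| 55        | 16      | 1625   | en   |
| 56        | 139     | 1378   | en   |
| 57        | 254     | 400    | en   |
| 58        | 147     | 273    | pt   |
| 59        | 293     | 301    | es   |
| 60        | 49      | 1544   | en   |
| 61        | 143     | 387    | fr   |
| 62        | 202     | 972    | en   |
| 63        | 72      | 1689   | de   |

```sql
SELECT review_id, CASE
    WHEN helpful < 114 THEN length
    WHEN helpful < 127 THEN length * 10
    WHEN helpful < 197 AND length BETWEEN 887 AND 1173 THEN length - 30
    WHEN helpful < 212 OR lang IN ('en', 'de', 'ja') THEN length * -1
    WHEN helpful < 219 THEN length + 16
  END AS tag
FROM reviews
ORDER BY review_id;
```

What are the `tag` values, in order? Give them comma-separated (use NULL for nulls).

review_id=50: helpful < 114 → 1402
review_id=51: helpful < 212 OR lang IN ('en', 'de', 'ja') → -81
review_id=52: helpful < 114 → 981
review_id=53: helpful < 114 → 446
review_id=54: helpful < 114 → 732
review_id=55: helpful < 114 → 1625
review_id=56: helpful < 212 OR lang IN ('en', 'de', 'ja') → -1378
review_id=57: helpful < 212 OR lang IN ('en', 'de', 'ja') → -400
review_id=58: helpful < 212 OR lang IN ('en', 'de', 'ja') → -273
review_id=59: (no match → NULL) → NULL
review_id=60: helpful < 114 → 1544
review_id=61: helpful < 212 OR lang IN ('en', 'de', 'ja') → -387
review_id=62: helpful < 212 OR lang IN ('en', 'de', 'ja') → -972
review_id=63: helpful < 114 → 1689

1402, -81, 981, 446, 732, 1625, -1378, -400, -273, NULL, 1544, -387, -972, 1689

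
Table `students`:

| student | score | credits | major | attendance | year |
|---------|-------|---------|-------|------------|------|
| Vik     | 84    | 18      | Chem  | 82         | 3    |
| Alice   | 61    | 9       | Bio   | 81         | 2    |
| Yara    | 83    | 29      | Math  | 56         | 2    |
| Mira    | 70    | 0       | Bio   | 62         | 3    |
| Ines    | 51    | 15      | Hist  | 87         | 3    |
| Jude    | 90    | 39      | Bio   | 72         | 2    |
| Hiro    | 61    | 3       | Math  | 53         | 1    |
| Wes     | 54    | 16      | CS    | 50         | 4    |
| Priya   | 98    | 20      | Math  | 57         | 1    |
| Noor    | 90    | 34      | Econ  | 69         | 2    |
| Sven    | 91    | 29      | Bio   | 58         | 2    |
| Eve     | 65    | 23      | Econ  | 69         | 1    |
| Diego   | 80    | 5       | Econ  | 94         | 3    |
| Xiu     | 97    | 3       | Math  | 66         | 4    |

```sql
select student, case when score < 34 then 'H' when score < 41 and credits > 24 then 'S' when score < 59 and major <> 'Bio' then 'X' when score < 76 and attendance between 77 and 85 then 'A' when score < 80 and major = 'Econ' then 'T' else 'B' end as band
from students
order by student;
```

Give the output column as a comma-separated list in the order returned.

A, B, T, B, X, B, B, B, B, B, B, X, B, B

student=Alice: score < 76 and attendance between 77 and 85 → A
student=Diego: ELSE → B
student=Eve: score < 80 and major = 'Econ' → T
student=Hiro: ELSE → B
student=Ines: score < 59 and major <> 'Bio' → X
student=Jude: ELSE → B
student=Mira: ELSE → B
student=Noor: ELSE → B
student=Priya: ELSE → B
student=Sven: ELSE → B
student=Vik: ELSE → B
student=Wes: score < 59 and major <> 'Bio' → X
student=Xiu: ELSE → B
student=Yara: ELSE → B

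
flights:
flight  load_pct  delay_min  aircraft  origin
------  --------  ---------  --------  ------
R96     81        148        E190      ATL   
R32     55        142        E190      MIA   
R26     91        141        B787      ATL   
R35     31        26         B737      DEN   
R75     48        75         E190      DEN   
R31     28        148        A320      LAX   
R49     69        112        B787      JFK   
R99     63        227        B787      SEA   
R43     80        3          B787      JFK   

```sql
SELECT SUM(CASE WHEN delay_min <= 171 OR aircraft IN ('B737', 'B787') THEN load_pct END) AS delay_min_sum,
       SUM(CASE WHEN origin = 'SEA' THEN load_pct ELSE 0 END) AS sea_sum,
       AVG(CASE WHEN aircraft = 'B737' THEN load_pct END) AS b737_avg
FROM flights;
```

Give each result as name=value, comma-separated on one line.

delay_min_sum=546, sea_sum=63, b737_avg=31

[delay_min_sum: delay_min <= 171 OR aircraft IN ('B737', 'B787')]
flight=R96: ✓ → 81
flight=R32: ✓ → 55
flight=R26: ✓ → 91
flight=R35: ✓ → 31
flight=R75: ✓ → 48
flight=R31: ✓ → 28
flight=R49: ✓ → 69
flight=R99: ✓ → 63
flight=R43: ✓ → 80
delay_min_sum = 81 + 55 + 91 + 31 + 48 + 28 + 69 + 63 + 80 = 546
—
[sea_sum: origin = 'SEA']
flight=R96: ✗
flight=R32: ✗
flight=R26: ✗
flight=R35: ✗
flight=R75: ✗
flight=R31: ✗
flight=R49: ✗
flight=R99: ✓ → 63
flight=R43: ✗
sea_sum = 63
—
[b737_avg: aircraft = 'B737']
flight=R96: ✗
flight=R32: ✗
flight=R26: ✗
flight=R35: ✓ → 31
flight=R75: ✗
flight=R31: ✗
flight=R49: ✗
flight=R99: ✗
flight=R43: ✗
b737_avg = 31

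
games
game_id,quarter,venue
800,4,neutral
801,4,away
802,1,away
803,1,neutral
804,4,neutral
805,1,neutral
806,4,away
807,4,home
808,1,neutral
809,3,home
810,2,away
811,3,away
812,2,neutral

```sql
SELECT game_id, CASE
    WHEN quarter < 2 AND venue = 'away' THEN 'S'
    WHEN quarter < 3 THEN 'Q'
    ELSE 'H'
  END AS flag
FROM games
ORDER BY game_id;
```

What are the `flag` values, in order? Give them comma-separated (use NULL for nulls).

game_id=800: ELSE → H
game_id=801: ELSE → H
game_id=802: quarter < 2 AND venue = 'away' → S
game_id=803: quarter < 3 → Q
game_id=804: ELSE → H
game_id=805: quarter < 3 → Q
game_id=806: ELSE → H
game_id=807: ELSE → H
game_id=808: quarter < 3 → Q
game_id=809: ELSE → H
game_id=810: quarter < 3 → Q
game_id=811: ELSE → H
game_id=812: quarter < 3 → Q

H, H, S, Q, H, Q, H, H, Q, H, Q, H, Q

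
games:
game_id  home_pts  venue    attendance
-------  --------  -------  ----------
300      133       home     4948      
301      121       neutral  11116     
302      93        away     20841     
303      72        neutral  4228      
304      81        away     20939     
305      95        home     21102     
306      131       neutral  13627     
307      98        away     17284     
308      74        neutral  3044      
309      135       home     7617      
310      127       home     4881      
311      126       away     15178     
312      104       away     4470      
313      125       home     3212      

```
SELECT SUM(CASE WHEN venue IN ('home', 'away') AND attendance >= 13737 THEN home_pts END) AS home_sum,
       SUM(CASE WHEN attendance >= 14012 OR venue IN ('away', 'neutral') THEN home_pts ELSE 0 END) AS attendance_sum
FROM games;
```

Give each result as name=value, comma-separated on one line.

home_sum=493, attendance_sum=995

[home_sum: venue IN ('home', 'away') AND attendance >= 13737]
game_id=300: ✗
game_id=301: ✗
game_id=302: ✓ → 93
game_id=303: ✗
game_id=304: ✓ → 81
game_id=305: ✓ → 95
game_id=306: ✗
game_id=307: ✓ → 98
game_id=308: ✗
game_id=309: ✗
game_id=310: ✗
game_id=311: ✓ → 126
game_id=312: ✗
game_id=313: ✗
home_sum = 93 + 81 + 95 + 98 + 126 = 493
—
[attendance_sum: attendance >= 14012 OR venue IN ('away', 'neutral')]
game_id=300: ✗
game_id=301: ✓ → 121
game_id=302: ✓ → 93
game_id=303: ✓ → 72
game_id=304: ✓ → 81
game_id=305: ✓ → 95
game_id=306: ✓ → 131
game_id=307: ✓ → 98
game_id=308: ✓ → 74
game_id=309: ✗
game_id=310: ✗
game_id=311: ✓ → 126
game_id=312: ✓ → 104
game_id=313: ✗
attendance_sum = 121 + 93 + 72 + 81 + 95 + 131 + 98 + 74 + 126 + 104 = 995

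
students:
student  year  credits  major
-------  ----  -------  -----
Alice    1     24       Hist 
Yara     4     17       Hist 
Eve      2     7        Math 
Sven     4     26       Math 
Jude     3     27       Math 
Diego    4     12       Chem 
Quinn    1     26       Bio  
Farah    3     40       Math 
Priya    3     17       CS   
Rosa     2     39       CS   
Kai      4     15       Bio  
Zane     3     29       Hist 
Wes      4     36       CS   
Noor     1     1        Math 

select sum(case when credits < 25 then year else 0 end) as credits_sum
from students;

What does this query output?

student=Alice: ✓ → 1
student=Yara: ✓ → 4
student=Eve: ✓ → 2
student=Sven: ✗
student=Jude: ✗
student=Diego: ✓ → 4
student=Quinn: ✗
student=Farah: ✗
student=Priya: ✓ → 3
student=Rosa: ✗
student=Kai: ✓ → 4
student=Zane: ✗
student=Wes: ✗
student=Noor: ✓ → 1
credits_sum = 1 + 4 + 2 + 4 + 3 + 4 + 1 = 19

19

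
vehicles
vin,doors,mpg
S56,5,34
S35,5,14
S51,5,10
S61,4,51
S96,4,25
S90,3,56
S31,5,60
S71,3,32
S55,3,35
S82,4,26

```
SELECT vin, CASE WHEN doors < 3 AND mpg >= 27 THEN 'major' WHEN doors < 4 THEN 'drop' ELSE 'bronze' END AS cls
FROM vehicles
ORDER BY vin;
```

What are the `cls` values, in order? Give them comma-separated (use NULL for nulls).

vin=S31: ELSE → bronze
vin=S35: ELSE → bronze
vin=S51: ELSE → bronze
vin=S55: doors < 4 → drop
vin=S56: ELSE → bronze
vin=S61: ELSE → bronze
vin=S71: doors < 4 → drop
vin=S82: ELSE → bronze
vin=S90: doors < 4 → drop
vin=S96: ELSE → bronze

bronze, bronze, bronze, drop, bronze, bronze, drop, bronze, drop, bronze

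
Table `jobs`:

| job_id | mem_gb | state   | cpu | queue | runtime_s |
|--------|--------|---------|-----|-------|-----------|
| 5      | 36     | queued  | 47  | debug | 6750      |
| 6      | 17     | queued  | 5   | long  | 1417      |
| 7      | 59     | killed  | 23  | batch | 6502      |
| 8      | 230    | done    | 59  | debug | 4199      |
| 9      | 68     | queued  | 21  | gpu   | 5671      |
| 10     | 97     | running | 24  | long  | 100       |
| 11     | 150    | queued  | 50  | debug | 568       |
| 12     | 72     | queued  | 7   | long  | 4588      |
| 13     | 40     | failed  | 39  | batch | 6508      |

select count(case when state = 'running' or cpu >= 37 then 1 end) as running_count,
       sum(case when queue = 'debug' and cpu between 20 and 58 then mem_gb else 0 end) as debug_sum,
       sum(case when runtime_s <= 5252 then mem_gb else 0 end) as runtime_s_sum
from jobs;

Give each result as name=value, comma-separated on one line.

[running_count: state = 'running' or cpu >= 37]
job_id=5: ✓ → 1
job_id=6: ✗
job_id=7: ✗
job_id=8: ✓ → 1
job_id=9: ✗
job_id=10: ✓ → 1
job_id=11: ✓ → 1
job_id=12: ✗
job_id=13: ✓ → 1
running_count = COUNT(1, 1, 1, 1, 1) = 5
—
[debug_sum: queue = 'debug' and cpu between 20 and 58]
job_id=5: ✓ → 36
job_id=6: ✗
job_id=7: ✗
job_id=8: ✗
job_id=9: ✗
job_id=10: ✗
job_id=11: ✓ → 150
job_id=12: ✗
job_id=13: ✗
debug_sum = 36 + 150 = 186
—
[runtime_s_sum: runtime_s <= 5252]
job_id=5: ✗
job_id=6: ✓ → 17
job_id=7: ✗
job_id=8: ✓ → 230
job_id=9: ✗
job_id=10: ✓ → 97
job_id=11: ✓ → 150
job_id=12: ✓ → 72
job_id=13: ✗
runtime_s_sum = 17 + 230 + 97 + 150 + 72 = 566

running_count=5, debug_sum=186, runtime_s_sum=566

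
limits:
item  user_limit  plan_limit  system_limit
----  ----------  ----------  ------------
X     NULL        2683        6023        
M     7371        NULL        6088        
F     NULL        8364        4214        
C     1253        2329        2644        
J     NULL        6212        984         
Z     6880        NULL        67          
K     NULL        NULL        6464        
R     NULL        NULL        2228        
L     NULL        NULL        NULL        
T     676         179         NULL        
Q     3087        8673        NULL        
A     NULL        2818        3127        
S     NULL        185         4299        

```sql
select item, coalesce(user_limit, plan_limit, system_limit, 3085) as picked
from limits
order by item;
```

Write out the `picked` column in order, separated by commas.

2818, 1253, 8364, 6212, 6464, 3085, 7371, 3087, 2228, 185, 676, 2683, 6880

item=A: user_limit=NULL, plan_limit=2818 → 2818
item=C: user_limit=1253 → 1253
item=F: user_limit=NULL, plan_limit=8364 → 8364
item=J: user_limit=NULL, plan_limit=6212 → 6212
item=K: user_limit=NULL, plan_limit=NULL, system_limit=6464 → 6464
item=L: user_limit=NULL, plan_limit=NULL, system_limit=NULL, → literal 3085 → 3085
item=M: user_limit=7371 → 7371
item=Q: user_limit=3087 → 3087
item=R: user_limit=NULL, plan_limit=NULL, system_limit=2228 → 2228
item=S: user_limit=NULL, plan_limit=185 → 185
item=T: user_limit=676 → 676
item=X: user_limit=NULL, plan_limit=2683 → 2683
item=Z: user_limit=6880 → 6880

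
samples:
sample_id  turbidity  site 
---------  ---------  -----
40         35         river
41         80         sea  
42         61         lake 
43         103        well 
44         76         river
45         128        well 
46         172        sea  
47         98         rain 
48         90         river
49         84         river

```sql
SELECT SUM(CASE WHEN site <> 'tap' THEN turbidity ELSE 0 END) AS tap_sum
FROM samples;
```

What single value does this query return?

sample_id=40: ✓ → 35
sample_id=41: ✓ → 80
sample_id=42: ✓ → 61
sample_id=43: ✓ → 103
sample_id=44: ✓ → 76
sample_id=45: ✓ → 128
sample_id=46: ✓ → 172
sample_id=47: ✓ → 98
sample_id=48: ✓ → 90
sample_id=49: ✓ → 84
tap_sum = 35 + 80 + 61 + 103 + 76 + 128 + 172 + 98 + 90 + 84 = 927

927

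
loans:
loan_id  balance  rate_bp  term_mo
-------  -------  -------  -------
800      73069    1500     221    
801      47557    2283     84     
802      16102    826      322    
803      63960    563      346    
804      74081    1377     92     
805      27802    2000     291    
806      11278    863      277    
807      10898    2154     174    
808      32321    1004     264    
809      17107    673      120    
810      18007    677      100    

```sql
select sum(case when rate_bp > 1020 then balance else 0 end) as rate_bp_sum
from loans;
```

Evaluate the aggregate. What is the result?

233407

loan_id=800: ✓ → 73069
loan_id=801: ✓ → 47557
loan_id=802: ✗
loan_id=803: ✗
loan_id=804: ✓ → 74081
loan_id=805: ✓ → 27802
loan_id=806: ✗
loan_id=807: ✓ → 10898
loan_id=808: ✗
loan_id=809: ✗
loan_id=810: ✗
rate_bp_sum = 73069 + 47557 + 74081 + 27802 + 10898 = 233407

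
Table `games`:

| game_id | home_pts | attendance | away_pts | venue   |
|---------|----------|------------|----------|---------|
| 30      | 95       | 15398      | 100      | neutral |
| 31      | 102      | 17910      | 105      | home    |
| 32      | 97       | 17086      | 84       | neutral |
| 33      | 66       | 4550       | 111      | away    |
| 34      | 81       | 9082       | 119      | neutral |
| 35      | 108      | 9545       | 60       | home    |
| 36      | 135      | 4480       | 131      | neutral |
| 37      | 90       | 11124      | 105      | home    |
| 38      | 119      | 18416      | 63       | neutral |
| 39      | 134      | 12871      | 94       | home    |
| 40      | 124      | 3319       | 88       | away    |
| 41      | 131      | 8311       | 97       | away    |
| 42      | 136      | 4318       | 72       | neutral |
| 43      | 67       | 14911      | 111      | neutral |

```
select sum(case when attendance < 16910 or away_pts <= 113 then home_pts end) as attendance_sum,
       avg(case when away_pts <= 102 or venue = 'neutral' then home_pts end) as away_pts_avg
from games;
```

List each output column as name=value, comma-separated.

[attendance_sum: attendance < 16910 or away_pts <= 113]
game_id=30: ✓ → 95
game_id=31: ✓ → 102
game_id=32: ✓ → 97
game_id=33: ✓ → 66
game_id=34: ✓ → 81
game_id=35: ✓ → 108
game_id=36: ✓ → 135
game_id=37: ✓ → 90
game_id=38: ✓ → 119
game_id=39: ✓ → 134
game_id=40: ✓ → 124
game_id=41: ✓ → 131
game_id=42: ✓ → 136
game_id=43: ✓ → 67
attendance_sum = 95 + 102 + 97 + 66 + 81 + 108 + 135 + 90 + 119 + 134 + 124 + 131 + 136 + 67 = 1485
—
[away_pts_avg: away_pts <= 102 or venue = 'neutral']
game_id=30: ✓ → 95
game_id=31: ✗
game_id=32: ✓ → 97
game_id=33: ✗
game_id=34: ✓ → 81
game_id=35: ✓ → 108
game_id=36: ✓ → 135
game_id=37: ✗
game_id=38: ✓ → 119
game_id=39: ✓ → 134
game_id=40: ✓ → 124
game_id=41: ✓ → 131
game_id=42: ✓ → 136
game_id=43: ✓ → 67
away_pts_avg = (95 + 97 + 81 + 108 + 135 + 119 + 134 + 124 + 131 + 136 + 67) / 11 = 111.5454545455

attendance_sum=1485, away_pts_avg=111.5454545455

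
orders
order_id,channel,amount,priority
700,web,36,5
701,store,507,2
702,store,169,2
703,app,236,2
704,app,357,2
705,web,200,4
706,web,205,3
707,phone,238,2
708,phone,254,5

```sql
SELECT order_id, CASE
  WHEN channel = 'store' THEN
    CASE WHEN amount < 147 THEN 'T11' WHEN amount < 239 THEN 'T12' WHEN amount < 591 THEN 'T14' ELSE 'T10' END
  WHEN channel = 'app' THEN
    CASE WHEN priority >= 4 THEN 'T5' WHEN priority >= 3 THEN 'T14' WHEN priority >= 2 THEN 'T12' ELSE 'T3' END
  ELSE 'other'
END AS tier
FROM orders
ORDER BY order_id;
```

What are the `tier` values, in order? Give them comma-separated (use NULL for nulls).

order_id=700: channel='web' → outer ELSE → other
order_id=701: channel='store' → inner[amount < 591] → T14
order_id=702: channel='store' → inner[amount < 239] → T12
order_id=703: channel='app' → inner[priority >= 2] → T12
order_id=704: channel='app' → inner[priority >= 2] → T12
order_id=705: channel='web' → outer ELSE → other
order_id=706: channel='web' → outer ELSE → other
order_id=707: channel='phone' → outer ELSE → other
order_id=708: channel='phone' → outer ELSE → other

other, T14, T12, T12, T12, other, other, other, other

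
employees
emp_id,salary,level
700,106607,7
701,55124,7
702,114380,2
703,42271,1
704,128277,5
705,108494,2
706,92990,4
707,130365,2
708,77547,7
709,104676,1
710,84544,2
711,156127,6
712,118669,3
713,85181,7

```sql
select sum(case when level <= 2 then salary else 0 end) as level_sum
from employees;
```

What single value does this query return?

emp_id=700: ✗
emp_id=701: ✗
emp_id=702: ✓ → 114380
emp_id=703: ✓ → 42271
emp_id=704: ✗
emp_id=705: ✓ → 108494
emp_id=706: ✗
emp_id=707: ✓ → 130365
emp_id=708: ✗
emp_id=709: ✓ → 104676
emp_id=710: ✓ → 84544
emp_id=711: ✗
emp_id=712: ✗
emp_id=713: ✗
level_sum = 114380 + 42271 + 108494 + 130365 + 104676 + 84544 = 584730

584730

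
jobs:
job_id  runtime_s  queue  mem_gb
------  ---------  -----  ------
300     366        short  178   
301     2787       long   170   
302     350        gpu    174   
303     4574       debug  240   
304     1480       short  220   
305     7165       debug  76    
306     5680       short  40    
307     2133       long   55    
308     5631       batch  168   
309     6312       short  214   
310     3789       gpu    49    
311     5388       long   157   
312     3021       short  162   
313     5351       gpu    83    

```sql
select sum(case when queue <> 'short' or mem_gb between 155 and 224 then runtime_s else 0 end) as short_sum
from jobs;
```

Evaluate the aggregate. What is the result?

48347

job_id=300: ✓ → 366
job_id=301: ✓ → 2787
job_id=302: ✓ → 350
job_id=303: ✓ → 4574
job_id=304: ✓ → 1480
job_id=305: ✓ → 7165
job_id=306: ✗
job_id=307: ✓ → 2133
job_id=308: ✓ → 5631
job_id=309: ✓ → 6312
job_id=310: ✓ → 3789
job_id=311: ✓ → 5388
job_id=312: ✓ → 3021
job_id=313: ✓ → 5351
short_sum = 366 + 2787 + 350 + 4574 + 1480 + 7165 + 2133 + 5631 + 6312 + 3789 + 5388 + 3021 + 5351 = 48347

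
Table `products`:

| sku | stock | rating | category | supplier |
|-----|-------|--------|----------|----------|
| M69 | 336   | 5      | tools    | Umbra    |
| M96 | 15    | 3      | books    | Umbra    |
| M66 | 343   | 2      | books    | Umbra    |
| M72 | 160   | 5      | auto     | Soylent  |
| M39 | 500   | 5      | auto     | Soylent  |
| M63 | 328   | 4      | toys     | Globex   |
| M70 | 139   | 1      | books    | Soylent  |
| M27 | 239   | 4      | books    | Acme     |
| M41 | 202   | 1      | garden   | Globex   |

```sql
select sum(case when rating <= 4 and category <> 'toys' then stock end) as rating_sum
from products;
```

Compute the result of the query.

938

sku=M69: ✗
sku=M96: ✓ → 15
sku=M66: ✓ → 343
sku=M72: ✗
sku=M39: ✗
sku=M63: ✗
sku=M70: ✓ → 139
sku=M27: ✓ → 239
sku=M41: ✓ → 202
rating_sum = 15 + 343 + 139 + 239 + 202 = 938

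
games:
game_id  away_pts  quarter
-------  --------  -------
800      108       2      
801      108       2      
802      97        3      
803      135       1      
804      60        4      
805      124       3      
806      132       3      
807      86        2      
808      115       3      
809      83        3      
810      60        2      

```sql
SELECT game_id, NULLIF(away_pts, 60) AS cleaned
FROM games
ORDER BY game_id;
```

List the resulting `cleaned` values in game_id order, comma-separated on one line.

108, 108, 97, 135, NULL, 124, 132, 86, 115, 83, NULL

game_id=800: away_pts=108 vs 60: differ → 108
game_id=801: away_pts=108 vs 60: differ → 108
game_id=802: away_pts=97 vs 60: differ → 97
game_id=803: away_pts=135 vs 60: differ → 135
game_id=804: away_pts=60 vs 60: equal → NULL
game_id=805: away_pts=124 vs 60: differ → 124
game_id=806: away_pts=132 vs 60: differ → 132
game_id=807: away_pts=86 vs 60: differ → 86
game_id=808: away_pts=115 vs 60: differ → 115
game_id=809: away_pts=83 vs 60: differ → 83
game_id=810: away_pts=60 vs 60: equal → NULL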